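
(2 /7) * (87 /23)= 174 /161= 1.08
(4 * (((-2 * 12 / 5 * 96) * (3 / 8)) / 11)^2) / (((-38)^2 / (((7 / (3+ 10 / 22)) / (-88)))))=-326592 / 20748475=-0.02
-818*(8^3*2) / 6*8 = -3350528 / 3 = -1116842.67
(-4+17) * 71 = 923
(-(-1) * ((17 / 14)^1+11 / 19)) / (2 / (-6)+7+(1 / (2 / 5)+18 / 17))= 0.18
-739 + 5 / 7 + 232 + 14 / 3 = -10534 / 21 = -501.62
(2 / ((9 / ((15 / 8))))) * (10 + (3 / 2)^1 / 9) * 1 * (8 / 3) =305 / 27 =11.30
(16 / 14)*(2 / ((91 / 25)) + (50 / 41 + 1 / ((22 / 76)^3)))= 1708096256 / 34761727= 49.14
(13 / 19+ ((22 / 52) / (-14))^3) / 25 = 626945783 / 22908558400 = 0.03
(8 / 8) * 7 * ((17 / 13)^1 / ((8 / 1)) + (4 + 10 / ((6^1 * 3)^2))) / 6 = 247331 / 50544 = 4.89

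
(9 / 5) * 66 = 594 / 5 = 118.80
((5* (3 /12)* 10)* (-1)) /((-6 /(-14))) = -175 /6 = -29.17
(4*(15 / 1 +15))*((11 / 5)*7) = 1848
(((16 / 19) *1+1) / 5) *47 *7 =2303 / 19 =121.21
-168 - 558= -726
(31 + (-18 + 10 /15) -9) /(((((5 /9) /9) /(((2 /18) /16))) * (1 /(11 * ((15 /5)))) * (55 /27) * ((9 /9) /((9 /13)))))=15309 /2600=5.89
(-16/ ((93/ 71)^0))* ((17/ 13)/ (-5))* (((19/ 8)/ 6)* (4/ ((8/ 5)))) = 323/ 78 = 4.14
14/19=0.74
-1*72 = -72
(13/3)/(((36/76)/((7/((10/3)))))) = 1729/90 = 19.21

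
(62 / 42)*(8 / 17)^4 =126976 / 1753941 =0.07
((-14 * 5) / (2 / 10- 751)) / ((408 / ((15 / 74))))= 875 / 18890128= 0.00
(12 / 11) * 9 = 108 / 11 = 9.82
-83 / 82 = -1.01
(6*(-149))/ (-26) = 447/ 13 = 34.38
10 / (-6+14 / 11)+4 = 49 / 26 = 1.88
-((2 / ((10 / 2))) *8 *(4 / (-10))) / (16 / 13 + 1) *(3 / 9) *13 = 2.49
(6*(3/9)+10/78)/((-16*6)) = -83/3744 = -0.02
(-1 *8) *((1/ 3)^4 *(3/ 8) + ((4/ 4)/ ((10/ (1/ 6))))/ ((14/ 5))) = -16/ 189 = -0.08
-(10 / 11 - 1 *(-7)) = -87 / 11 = -7.91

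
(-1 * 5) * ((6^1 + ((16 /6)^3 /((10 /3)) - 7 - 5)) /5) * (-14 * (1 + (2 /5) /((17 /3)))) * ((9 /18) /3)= -8918 /11475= -0.78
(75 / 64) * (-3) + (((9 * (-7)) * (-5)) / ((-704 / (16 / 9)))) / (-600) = -3.51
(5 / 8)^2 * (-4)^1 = -25 / 16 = -1.56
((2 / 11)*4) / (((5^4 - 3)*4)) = 1 / 3421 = 0.00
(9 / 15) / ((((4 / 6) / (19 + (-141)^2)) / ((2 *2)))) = 71640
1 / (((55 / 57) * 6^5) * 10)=0.00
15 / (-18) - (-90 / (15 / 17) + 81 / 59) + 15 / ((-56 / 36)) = 111697 / 1239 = 90.15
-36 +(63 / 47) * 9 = -1125 / 47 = -23.94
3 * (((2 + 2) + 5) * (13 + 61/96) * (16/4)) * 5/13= 58905/104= 566.39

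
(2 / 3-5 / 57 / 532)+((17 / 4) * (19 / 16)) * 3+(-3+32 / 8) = 16.81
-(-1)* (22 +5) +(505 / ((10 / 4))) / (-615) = 16403 / 615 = 26.67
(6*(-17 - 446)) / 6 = -463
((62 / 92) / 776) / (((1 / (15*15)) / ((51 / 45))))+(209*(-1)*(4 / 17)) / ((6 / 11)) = -163727053 / 1820496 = -89.94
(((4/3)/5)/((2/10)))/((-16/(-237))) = 79/4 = 19.75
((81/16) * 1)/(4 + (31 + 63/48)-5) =27/167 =0.16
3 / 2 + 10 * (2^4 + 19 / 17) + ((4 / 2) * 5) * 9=8931 / 34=262.68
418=418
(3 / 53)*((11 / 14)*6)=99 / 371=0.27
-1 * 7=-7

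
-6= -6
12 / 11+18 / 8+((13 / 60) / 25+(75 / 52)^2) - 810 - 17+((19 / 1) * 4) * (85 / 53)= -413626226471 / 591162000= -699.68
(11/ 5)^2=121/ 25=4.84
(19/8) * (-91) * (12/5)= -5187/10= -518.70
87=87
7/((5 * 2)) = 7/10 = 0.70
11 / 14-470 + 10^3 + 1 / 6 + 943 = 30953 / 21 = 1473.95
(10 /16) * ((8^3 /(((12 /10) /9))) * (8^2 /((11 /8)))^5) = 84442493013196800 /161051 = 524321444841.68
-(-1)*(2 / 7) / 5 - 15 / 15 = -33 / 35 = -0.94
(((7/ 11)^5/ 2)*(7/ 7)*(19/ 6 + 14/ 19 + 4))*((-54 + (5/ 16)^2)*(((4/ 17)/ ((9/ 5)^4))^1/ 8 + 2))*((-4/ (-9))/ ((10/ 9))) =-5491621588933417/ 308374373514240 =-17.81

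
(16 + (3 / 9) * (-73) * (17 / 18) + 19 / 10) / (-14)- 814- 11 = -111326 / 135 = -824.64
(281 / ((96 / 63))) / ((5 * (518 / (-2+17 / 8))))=0.01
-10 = -10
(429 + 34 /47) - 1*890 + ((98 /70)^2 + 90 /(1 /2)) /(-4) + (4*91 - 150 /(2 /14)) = -5601303 /4700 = -1191.77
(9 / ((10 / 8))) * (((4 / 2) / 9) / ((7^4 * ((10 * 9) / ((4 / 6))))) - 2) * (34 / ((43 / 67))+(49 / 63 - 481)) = 3858750652928 / 627201225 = 6152.33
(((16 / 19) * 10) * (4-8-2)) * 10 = -9600 / 19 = -505.26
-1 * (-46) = 46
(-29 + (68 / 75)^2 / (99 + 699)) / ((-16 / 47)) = 85.18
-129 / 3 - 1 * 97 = -140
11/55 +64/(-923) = 603/4615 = 0.13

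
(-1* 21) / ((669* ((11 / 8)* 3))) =-56 / 7359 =-0.01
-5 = -5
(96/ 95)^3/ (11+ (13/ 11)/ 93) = 452542464/ 4829593375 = 0.09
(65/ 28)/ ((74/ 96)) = 780/ 259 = 3.01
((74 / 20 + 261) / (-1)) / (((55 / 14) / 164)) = -3038756 / 275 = -11050.02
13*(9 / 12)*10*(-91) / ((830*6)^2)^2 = -1183 / 82007978688000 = -0.00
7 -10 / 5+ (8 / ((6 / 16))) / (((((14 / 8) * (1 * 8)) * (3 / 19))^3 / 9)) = 70307 / 3087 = 22.78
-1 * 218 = -218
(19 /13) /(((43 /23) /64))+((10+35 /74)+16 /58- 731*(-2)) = 1826749449 /1199614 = 1522.78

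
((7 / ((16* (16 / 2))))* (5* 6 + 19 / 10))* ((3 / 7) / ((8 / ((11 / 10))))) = 10527 / 102400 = 0.10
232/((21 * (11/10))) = 2320/231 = 10.04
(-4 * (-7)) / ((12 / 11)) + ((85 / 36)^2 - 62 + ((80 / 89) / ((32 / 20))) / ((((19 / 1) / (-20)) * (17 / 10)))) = -1158901661 / 37256112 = -31.11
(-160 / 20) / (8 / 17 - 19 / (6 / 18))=136 / 961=0.14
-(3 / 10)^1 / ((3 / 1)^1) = -1 / 10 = -0.10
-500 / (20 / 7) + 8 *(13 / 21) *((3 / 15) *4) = -17959 / 105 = -171.04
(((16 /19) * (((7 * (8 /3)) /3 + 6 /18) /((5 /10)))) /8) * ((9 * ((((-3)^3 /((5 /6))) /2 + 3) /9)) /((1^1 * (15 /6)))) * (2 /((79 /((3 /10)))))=-10384 /187625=-0.06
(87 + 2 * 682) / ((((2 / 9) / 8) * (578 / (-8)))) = -208944 / 289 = -722.99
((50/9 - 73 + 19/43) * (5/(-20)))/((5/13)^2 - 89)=-2191085/11622384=-0.19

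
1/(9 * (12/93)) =31/36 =0.86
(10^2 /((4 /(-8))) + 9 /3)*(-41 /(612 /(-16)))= -32308 /153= -211.16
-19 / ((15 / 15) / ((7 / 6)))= -133 / 6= -22.17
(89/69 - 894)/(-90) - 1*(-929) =5830687/6210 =938.92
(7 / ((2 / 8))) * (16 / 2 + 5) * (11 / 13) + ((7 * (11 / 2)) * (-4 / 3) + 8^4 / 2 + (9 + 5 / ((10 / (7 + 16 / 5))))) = 69563 / 30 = 2318.77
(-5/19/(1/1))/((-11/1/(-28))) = -140/209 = -0.67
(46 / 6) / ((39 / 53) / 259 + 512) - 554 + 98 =-9614348063 / 21084789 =-455.99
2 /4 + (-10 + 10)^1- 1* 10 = -9.50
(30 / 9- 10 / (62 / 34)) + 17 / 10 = -419 / 930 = -0.45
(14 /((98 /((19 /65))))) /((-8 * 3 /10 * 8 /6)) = -19 /1456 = -0.01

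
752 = 752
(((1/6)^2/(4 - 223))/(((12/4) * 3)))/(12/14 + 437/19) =-7/11849652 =-0.00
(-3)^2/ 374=9/ 374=0.02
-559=-559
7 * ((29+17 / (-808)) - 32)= -17087 / 808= -21.15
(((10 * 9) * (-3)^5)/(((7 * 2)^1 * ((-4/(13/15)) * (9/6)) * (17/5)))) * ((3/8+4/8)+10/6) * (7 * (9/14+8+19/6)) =13944.14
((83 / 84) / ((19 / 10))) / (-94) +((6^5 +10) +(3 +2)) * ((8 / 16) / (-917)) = -41798543 / 9826572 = -4.25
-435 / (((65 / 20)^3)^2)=-1781760 / 4826809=-0.37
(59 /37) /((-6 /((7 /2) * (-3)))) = 413 /148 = 2.79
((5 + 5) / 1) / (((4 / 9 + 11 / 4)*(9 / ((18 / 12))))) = 12 / 23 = 0.52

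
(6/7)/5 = 6/35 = 0.17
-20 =-20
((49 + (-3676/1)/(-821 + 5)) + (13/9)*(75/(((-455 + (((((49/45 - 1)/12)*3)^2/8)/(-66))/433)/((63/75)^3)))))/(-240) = -57329086310913019/257833688113224000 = -0.22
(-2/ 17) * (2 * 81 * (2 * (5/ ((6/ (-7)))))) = 3780/ 17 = 222.35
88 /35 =2.51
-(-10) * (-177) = -1770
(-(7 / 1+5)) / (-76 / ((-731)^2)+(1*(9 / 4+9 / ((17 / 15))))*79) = -25649328 / 1720862147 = -0.01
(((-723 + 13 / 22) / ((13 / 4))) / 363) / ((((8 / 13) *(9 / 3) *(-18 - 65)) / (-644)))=-2.57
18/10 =1.80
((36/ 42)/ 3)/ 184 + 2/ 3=1291/ 1932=0.67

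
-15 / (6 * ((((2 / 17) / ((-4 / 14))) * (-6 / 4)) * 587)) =-0.01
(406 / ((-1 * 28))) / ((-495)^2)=-29 / 490050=-0.00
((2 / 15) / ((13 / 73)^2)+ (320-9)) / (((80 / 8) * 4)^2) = 799043 / 4056000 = 0.20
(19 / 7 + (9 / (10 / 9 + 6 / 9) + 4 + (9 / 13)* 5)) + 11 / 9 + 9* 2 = 451571 / 13104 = 34.46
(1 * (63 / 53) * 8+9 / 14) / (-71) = -7533 / 52682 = -0.14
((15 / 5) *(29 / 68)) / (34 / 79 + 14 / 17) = 6873 / 6736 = 1.02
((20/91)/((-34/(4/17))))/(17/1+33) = -4/131495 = -0.00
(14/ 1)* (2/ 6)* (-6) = -28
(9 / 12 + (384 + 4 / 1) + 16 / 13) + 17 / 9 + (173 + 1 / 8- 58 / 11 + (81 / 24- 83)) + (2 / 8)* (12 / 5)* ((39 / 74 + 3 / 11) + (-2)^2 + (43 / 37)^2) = 483.79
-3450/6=-575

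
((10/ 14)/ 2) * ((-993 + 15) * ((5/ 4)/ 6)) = -4075/ 56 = -72.77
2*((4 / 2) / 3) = 4 / 3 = 1.33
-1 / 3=-0.33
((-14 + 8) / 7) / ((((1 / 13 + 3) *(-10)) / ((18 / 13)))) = 27 / 700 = 0.04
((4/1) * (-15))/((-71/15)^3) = 202500/357911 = 0.57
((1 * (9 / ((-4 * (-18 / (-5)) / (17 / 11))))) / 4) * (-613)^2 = -31940365 / 352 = -90739.67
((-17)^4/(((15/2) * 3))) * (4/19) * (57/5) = 668168/75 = 8908.91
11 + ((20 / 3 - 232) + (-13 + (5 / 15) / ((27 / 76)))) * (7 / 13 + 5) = -1303.80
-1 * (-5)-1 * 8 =-3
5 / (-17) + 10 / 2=80 / 17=4.71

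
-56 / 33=-1.70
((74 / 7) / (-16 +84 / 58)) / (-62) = 1073 / 91574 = 0.01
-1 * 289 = -289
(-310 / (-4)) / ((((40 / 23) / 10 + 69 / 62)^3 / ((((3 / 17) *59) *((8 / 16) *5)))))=3977713922478 / 4201623355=946.71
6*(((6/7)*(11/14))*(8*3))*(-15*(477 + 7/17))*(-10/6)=964180800/833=1157479.95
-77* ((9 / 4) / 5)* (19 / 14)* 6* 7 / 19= -2079 / 20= -103.95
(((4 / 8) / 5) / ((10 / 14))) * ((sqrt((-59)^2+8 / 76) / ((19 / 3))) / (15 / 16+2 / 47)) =1.33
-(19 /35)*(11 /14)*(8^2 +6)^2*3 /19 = -330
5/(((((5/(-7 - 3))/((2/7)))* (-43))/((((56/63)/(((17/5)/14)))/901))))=1600/5927679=0.00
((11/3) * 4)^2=1936/9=215.11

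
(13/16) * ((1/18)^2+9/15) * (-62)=-393731/12960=-30.38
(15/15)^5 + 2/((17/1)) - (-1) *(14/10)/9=974/765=1.27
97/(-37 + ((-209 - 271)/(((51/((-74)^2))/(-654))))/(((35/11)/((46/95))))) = 1096585/57988056083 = 0.00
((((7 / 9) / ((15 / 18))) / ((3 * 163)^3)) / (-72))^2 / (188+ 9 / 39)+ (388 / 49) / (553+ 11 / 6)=22712117154475448526064269677 / 1591418927128517886169750921200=0.01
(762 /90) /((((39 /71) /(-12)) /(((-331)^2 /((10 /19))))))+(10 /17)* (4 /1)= -638190813902 /16575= -38503216.53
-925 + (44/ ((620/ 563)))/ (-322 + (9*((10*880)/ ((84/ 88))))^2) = -48364491497525793/ 52285936754410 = -925.00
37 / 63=0.59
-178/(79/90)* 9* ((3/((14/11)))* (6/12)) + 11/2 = -2145.47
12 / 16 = 3 / 4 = 0.75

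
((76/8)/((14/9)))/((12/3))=171/112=1.53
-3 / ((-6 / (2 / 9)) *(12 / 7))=7 / 108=0.06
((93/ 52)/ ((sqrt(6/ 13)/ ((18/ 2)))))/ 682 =9 * sqrt(78)/ 2288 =0.03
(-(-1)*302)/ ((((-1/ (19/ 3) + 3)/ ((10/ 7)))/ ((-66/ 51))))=-631180/ 3213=-196.45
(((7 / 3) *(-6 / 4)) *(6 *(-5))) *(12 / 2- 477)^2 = 23293305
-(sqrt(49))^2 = -49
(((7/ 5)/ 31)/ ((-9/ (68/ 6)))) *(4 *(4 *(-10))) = 7616/ 837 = 9.10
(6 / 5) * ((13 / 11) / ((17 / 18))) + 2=3274 / 935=3.50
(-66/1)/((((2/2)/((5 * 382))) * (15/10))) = -84040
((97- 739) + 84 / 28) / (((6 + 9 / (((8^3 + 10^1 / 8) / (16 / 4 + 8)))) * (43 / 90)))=-215.35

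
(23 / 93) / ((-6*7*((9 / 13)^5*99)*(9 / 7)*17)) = -8539739 / 499083683274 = -0.00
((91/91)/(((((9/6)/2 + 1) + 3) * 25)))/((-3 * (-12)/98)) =98/4275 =0.02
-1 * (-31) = 31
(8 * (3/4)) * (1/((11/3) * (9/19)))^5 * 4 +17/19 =598134275/247857489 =2.41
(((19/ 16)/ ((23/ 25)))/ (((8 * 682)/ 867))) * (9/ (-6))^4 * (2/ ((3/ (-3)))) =-33357825/ 16062464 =-2.08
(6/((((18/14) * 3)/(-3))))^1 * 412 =-5768/3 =-1922.67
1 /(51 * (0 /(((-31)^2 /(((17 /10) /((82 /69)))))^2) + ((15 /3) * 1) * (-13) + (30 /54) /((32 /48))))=-2 /6545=-0.00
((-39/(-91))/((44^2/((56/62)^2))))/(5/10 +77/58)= 609/6162893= 0.00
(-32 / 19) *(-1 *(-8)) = -256 / 19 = -13.47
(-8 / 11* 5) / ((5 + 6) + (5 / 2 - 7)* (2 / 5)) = -100 / 253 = -0.40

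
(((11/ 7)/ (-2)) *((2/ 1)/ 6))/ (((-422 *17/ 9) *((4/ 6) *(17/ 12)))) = 297/ 853706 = 0.00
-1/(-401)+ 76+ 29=42106/401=105.00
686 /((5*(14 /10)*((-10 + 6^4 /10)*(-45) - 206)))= -49 /2794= -0.02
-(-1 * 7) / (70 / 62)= 31 / 5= 6.20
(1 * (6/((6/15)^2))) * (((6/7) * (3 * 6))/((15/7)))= 270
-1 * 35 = -35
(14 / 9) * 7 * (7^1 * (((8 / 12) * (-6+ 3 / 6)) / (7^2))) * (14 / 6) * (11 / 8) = -18.30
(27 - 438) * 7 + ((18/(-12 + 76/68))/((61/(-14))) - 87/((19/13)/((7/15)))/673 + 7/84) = -996225545573/346323108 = -2876.58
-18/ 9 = -2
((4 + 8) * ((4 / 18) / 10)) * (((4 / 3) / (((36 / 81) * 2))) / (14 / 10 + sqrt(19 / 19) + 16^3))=1 / 10246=0.00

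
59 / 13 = 4.54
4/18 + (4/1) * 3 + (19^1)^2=3359/9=373.22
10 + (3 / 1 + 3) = 16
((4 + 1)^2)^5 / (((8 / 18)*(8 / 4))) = 87890625 / 8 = 10986328.12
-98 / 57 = -1.72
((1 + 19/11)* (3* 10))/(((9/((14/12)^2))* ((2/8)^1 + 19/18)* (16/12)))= 3675/517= 7.11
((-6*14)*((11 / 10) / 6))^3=-456533 / 125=-3652.26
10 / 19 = 0.53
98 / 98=1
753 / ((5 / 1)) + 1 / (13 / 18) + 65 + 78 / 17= 244838 / 1105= 221.57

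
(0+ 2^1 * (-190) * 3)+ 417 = -723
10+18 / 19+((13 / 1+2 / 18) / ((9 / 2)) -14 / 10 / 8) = 13.69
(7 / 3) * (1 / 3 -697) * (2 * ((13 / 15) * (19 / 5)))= -1445444 / 135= -10706.99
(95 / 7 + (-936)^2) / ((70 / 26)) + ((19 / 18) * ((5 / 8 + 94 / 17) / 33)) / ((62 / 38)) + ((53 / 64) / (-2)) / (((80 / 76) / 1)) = 7633276970523 / 23457280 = 325411.85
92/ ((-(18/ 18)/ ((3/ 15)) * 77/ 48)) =-4416/ 385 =-11.47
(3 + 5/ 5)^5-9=1015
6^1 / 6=1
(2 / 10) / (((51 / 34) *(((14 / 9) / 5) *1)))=3 / 7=0.43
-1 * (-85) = 85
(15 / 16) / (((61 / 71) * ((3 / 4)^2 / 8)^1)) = 2840 / 183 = 15.52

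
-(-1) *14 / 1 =14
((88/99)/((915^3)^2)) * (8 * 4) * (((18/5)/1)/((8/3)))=0.00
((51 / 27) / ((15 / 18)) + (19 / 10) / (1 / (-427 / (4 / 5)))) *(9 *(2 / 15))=-121423 / 100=-1214.23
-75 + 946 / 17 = -329 / 17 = -19.35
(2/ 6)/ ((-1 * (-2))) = 1/ 6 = 0.17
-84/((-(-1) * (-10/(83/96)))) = 581/80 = 7.26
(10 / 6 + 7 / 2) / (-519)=-31 / 3114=-0.01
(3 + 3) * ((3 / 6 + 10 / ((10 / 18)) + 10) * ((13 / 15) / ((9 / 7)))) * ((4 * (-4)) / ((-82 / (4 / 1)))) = 55328 / 615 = 89.96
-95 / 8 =-11.88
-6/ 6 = -1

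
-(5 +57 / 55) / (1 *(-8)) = 83 / 110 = 0.75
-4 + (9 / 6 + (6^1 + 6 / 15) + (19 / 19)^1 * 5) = 89 / 10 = 8.90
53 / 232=0.23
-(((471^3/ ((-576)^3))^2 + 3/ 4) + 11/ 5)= -813803712630269/ 250482492702720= -3.25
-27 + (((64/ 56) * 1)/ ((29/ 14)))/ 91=-71237/ 2639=-26.99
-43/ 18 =-2.39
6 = 6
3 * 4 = 12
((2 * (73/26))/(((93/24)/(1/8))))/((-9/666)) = -5402/403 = -13.40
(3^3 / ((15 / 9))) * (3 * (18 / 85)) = 10.29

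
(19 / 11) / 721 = 19 / 7931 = 0.00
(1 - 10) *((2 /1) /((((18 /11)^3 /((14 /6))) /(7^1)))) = -65219 /972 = -67.10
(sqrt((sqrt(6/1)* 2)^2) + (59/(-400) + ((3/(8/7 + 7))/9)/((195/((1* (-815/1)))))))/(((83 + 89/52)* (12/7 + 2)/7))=-41643679/5875389000 + 196* sqrt(6)/4405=0.10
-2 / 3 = -0.67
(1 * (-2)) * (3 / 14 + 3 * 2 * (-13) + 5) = 1019 / 7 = 145.57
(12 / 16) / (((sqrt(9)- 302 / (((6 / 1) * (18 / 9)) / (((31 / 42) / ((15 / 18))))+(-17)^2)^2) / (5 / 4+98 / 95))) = 228798632241 / 400682185520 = 0.57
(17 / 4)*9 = 153 / 4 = 38.25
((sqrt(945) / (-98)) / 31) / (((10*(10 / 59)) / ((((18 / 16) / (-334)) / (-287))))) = -1593*sqrt(105) / 232973283200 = -0.00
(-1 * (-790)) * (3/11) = 215.45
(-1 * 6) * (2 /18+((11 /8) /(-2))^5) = 400883 /1572864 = 0.25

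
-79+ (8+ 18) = -53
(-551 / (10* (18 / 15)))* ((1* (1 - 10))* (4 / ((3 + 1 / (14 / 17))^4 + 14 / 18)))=5.23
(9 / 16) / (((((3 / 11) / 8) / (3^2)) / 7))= 1039.50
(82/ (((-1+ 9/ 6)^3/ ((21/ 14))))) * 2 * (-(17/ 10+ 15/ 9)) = -33128/ 5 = -6625.60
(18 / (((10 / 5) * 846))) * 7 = 7 / 94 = 0.07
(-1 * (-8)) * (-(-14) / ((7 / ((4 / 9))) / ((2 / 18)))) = 64 / 81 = 0.79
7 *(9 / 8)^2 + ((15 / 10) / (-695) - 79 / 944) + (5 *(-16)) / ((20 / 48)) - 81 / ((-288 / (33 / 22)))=-239868877 / 1312160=-182.80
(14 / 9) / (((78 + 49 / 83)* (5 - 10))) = -1162 / 293535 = -0.00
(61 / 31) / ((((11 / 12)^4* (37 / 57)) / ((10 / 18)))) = 40055040 / 16793227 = 2.39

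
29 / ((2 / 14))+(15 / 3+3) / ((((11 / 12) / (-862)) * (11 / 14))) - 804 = -1231249 / 121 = -10175.61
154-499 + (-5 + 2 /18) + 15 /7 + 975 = 39517 /63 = 627.25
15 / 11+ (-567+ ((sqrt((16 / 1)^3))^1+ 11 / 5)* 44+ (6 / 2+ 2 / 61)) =7884909 / 3355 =2350.20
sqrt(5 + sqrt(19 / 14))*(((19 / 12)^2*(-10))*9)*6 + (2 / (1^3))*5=10-5415*sqrt(14*sqrt(266) + 980) / 56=-3351.27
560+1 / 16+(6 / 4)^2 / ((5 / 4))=44949 / 80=561.86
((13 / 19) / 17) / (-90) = -13 / 29070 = -0.00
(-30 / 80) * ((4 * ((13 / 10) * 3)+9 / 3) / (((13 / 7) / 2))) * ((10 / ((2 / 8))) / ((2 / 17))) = -33201 / 13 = -2553.92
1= 1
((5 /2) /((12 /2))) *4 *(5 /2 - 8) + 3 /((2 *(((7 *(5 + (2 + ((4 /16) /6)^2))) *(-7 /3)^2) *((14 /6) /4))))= -532017943 /58099398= -9.16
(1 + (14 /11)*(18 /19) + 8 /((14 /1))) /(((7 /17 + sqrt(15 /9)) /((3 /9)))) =-69071 /271282 + 1174207*sqrt(15) /5696922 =0.54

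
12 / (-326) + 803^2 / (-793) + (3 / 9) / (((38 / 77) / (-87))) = -4282763097 / 4911842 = -871.93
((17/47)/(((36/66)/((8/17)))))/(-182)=-22/12831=-0.00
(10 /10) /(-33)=-1 /33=-0.03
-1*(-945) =945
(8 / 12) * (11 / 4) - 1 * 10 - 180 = -1129 / 6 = -188.17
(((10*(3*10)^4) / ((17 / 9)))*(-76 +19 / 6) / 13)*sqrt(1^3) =-5309550000 / 221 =-24025113.12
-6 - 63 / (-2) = 51 / 2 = 25.50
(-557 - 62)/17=-619/17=-36.41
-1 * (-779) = 779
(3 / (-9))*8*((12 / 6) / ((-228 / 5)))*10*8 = 1600 / 171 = 9.36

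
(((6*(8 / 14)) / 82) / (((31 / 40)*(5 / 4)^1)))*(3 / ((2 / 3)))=1728 / 8897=0.19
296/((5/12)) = 3552/5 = 710.40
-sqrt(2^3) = -2*sqrt(2) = -2.83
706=706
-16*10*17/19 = -2720/19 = -143.16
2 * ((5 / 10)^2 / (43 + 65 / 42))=21 / 1871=0.01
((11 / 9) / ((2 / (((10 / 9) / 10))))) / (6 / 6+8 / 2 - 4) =11 / 162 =0.07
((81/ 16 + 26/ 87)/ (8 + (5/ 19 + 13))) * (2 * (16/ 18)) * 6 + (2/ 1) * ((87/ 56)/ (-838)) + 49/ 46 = 53363282279/ 14226293592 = 3.75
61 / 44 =1.39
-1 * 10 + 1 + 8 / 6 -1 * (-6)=-5 / 3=-1.67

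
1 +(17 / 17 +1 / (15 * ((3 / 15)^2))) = 11 / 3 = 3.67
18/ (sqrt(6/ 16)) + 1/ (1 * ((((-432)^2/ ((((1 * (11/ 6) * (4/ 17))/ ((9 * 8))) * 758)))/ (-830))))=-1730135/ 85660416 + 12 * sqrt(6)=29.37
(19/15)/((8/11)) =209/120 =1.74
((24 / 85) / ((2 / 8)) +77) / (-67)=-6641 / 5695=-1.17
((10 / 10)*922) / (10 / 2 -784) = -922 / 779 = -1.18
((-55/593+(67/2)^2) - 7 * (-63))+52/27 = 100234187/64044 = 1565.08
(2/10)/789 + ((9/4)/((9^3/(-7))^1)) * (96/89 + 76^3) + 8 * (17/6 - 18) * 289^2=-96157430391377/9479835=-10143365.41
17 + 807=824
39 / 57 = 13 / 19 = 0.68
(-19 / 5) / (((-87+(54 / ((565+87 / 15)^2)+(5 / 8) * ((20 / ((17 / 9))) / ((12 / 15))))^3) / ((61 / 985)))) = -24617503013917575249575558656 / 50114338471529786448703487278725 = -0.00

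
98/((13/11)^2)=11858/169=70.17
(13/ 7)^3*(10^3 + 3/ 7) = 15385591/ 2401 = 6407.99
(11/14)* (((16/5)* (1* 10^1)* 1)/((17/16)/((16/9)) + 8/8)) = 45056/2863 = 15.74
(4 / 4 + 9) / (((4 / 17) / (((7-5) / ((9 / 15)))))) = 425 / 3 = 141.67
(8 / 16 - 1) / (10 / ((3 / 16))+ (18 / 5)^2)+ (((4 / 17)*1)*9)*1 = 356709 / 169048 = 2.11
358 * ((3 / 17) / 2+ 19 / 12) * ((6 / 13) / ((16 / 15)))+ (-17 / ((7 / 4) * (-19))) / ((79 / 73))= 9637604299 / 37152752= 259.40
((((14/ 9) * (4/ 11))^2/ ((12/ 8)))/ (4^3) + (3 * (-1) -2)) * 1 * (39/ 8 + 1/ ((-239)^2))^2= -729114925510081093/ 6139927198164672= -118.75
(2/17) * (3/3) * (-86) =-172/17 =-10.12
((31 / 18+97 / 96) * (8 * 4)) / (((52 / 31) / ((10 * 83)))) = 10124755 / 234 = 43268.18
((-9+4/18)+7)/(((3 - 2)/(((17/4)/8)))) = -17/18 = -0.94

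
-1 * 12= -12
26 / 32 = 13 / 16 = 0.81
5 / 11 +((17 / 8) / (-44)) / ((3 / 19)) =157 / 1056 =0.15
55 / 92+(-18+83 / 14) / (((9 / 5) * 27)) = 54685 / 156492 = 0.35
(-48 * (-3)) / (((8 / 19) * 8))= 171 / 4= 42.75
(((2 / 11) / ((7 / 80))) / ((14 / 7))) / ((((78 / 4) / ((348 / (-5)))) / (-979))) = 330368 / 91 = 3630.42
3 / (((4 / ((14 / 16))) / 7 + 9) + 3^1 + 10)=49 / 370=0.13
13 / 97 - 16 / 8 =-181 / 97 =-1.87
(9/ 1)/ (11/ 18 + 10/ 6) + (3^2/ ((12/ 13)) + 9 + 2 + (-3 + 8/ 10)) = 18451/ 820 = 22.50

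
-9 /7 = -1.29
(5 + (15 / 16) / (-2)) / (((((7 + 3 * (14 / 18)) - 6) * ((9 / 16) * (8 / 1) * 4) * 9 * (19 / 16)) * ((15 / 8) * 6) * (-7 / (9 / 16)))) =-29 / 574560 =-0.00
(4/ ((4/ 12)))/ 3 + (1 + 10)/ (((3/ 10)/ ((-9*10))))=-3296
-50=-50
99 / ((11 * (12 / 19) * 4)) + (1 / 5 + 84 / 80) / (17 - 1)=233 / 64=3.64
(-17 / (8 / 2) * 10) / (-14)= 85 / 28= 3.04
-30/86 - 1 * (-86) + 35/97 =358756/4171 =86.01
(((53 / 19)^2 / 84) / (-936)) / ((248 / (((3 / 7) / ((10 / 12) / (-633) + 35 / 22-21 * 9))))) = 6519689 / 7144299425349632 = 0.00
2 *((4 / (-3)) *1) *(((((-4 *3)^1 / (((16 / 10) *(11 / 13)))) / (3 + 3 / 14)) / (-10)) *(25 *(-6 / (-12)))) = -9.19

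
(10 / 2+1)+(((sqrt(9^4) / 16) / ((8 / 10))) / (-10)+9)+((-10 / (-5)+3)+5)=3119 / 128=24.37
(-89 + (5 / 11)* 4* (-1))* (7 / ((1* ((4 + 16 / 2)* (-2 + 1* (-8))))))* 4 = 2331 / 110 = 21.19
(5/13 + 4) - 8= -47/13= -3.62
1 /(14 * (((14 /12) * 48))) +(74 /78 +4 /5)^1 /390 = 171697 /29811600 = 0.01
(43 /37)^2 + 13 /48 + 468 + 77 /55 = 154758809 /328560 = 471.02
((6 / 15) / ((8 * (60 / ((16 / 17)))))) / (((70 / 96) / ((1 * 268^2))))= 1149184 / 14875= 77.26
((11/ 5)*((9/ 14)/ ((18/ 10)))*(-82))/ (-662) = 451/ 4634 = 0.10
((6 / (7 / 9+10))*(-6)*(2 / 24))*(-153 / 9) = 459 / 97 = 4.73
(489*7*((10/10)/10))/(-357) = -163/170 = -0.96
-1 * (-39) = 39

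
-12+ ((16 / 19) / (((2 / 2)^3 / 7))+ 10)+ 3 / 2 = 205 / 38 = 5.39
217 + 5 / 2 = 439 / 2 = 219.50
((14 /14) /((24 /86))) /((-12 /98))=-2107 /72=-29.26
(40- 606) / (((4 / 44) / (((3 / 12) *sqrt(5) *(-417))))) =1298121 *sqrt(5) / 2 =1451343.40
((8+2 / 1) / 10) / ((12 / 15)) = 5 / 4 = 1.25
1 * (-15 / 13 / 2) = -15 / 26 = -0.58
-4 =-4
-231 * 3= -693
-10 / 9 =-1.11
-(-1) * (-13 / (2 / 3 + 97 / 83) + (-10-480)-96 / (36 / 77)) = -963013 / 1371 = -702.42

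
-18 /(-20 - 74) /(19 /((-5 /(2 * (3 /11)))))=-165 /1786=-0.09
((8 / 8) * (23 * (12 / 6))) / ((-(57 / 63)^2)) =-20286 / 361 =-56.19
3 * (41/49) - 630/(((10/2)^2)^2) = 9201/6125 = 1.50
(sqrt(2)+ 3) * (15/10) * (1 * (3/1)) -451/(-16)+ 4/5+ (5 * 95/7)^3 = 9 * sqrt(2)/2+ 8574915857/27440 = 312503.30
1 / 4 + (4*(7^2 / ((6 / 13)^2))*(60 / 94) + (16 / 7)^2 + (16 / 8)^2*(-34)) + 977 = 39623929 / 27636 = 1433.78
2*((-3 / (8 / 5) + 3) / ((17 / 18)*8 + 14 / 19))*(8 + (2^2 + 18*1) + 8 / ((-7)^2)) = 1137321 / 138964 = 8.18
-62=-62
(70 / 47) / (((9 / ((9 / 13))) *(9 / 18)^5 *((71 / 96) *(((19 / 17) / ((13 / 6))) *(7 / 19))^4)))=117437207680 / 30903957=3800.07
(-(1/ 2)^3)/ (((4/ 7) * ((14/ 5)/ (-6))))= 15/ 32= 0.47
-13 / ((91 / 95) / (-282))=26790 / 7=3827.14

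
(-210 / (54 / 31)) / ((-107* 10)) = 217 / 1926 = 0.11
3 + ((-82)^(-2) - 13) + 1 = -60515/6724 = -9.00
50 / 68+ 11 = 399 / 34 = 11.74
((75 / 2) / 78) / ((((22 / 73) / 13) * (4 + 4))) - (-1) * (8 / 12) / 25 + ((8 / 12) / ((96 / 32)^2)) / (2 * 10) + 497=237420707 / 475200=499.62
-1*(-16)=16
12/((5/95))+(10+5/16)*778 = 66009/8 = 8251.12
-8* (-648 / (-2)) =-2592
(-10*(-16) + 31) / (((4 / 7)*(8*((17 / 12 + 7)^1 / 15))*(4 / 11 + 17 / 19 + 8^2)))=12574485 / 11020312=1.14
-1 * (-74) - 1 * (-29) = 103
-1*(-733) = 733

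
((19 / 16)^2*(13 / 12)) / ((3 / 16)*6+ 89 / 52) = 61009 / 113280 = 0.54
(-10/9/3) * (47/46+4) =-1.86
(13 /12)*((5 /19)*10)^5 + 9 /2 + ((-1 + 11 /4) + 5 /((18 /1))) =12769383265 /89139564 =143.25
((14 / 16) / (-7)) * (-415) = 415 / 8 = 51.88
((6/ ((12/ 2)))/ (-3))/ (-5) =1/ 15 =0.07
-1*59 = -59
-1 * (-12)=12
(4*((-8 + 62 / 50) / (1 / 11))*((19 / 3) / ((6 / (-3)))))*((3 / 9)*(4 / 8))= 35321 / 225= 156.98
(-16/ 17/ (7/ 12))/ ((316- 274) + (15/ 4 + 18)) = -0.03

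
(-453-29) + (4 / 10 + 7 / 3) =-7189 / 15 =-479.27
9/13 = 0.69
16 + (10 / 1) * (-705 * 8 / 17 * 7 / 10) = -39208 / 17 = -2306.35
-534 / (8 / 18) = -2403 / 2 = -1201.50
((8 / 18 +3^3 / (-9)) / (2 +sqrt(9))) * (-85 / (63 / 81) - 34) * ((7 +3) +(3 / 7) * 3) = 1822451 / 2205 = 826.51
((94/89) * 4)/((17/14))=5264/1513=3.48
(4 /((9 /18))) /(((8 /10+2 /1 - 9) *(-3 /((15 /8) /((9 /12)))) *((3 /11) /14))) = 15400 /279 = 55.20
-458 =-458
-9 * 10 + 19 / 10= -881 / 10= -88.10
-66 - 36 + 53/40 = -4027/40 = -100.68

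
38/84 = 19/42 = 0.45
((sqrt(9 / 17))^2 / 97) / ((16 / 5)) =45 / 26384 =0.00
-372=-372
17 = 17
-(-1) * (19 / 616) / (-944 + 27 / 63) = -19 / 581240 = -0.00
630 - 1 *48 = 582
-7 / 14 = -1 / 2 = -0.50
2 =2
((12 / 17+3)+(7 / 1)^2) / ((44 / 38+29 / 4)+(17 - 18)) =68096 / 9571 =7.11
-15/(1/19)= -285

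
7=7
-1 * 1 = -1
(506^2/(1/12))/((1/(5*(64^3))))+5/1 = 4027098071045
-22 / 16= -11 / 8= -1.38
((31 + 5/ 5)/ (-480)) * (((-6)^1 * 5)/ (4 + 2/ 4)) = 4/ 9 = 0.44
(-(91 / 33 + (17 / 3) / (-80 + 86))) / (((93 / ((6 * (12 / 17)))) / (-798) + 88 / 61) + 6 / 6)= -47574632 / 31036511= -1.53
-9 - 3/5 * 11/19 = -888/95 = -9.35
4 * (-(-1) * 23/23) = 4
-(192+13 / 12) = -2317 / 12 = -193.08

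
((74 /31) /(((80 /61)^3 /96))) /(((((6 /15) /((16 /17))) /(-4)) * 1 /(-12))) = 151169346 /13175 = 11473.95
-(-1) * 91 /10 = 91 /10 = 9.10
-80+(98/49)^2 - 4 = -80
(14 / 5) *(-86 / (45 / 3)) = -1204 / 75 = -16.05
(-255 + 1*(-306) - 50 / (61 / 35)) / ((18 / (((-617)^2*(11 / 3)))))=-150631404209 / 3294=-45729023.74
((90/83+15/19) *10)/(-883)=-29550/1392491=-0.02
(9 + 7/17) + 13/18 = 3101/306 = 10.13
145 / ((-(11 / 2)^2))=-580 / 121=-4.79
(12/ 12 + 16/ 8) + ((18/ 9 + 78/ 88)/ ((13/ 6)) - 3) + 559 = 160255/ 286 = 560.33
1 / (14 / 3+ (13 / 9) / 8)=72 / 349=0.21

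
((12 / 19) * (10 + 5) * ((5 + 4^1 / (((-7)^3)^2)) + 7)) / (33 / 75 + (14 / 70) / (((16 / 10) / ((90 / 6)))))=50824512000 / 1034958253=49.11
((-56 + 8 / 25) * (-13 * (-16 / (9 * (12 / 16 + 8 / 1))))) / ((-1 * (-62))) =-193024 / 81375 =-2.37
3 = 3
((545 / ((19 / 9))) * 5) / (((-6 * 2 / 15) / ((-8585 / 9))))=116970625 / 76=1539087.17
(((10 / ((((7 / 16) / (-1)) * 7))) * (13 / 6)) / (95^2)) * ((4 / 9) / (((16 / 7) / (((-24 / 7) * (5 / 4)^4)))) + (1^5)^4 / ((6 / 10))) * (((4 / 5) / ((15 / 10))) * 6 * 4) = -104 / 265335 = -0.00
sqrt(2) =1.41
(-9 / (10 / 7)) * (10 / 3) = -21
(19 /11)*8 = 152 /11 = 13.82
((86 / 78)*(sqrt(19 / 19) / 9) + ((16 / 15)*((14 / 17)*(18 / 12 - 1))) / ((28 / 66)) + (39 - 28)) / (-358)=-181364 / 5340465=-0.03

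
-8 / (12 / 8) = -16 / 3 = -5.33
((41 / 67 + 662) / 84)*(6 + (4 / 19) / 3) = 7680335 / 160398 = 47.88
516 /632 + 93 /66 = 2.23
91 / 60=1.52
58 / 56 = 29 / 28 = 1.04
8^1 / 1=8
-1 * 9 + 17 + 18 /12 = 19 /2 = 9.50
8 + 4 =12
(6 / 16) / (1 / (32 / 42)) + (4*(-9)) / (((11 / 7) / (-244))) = 430438 / 77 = 5590.10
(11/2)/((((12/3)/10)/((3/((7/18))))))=1485/14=106.07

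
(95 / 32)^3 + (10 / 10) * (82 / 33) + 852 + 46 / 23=954448127 / 1081344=882.65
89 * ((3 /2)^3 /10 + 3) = 23763 /80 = 297.04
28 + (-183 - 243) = -398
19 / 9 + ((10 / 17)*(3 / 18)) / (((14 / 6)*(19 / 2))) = 43049 / 20349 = 2.12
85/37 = 2.30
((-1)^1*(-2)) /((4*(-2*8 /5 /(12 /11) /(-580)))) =2175 /22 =98.86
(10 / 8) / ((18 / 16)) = 10 / 9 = 1.11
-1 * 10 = -10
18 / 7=2.57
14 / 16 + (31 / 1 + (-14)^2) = 1823 / 8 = 227.88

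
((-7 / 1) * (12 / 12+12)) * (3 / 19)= -273 / 19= -14.37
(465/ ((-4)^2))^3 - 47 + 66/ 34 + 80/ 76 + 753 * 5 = 37398818451/ 1323008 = 28268.02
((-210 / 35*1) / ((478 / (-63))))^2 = 0.63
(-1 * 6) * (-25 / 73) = 150 / 73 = 2.05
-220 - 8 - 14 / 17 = -3890 / 17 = -228.82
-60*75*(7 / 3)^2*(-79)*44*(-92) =-7834904000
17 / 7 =2.43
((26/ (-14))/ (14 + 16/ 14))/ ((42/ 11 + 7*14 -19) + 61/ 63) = -0.00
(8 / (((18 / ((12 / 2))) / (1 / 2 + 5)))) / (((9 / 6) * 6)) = 44 / 27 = 1.63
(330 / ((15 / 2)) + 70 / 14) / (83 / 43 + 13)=2107 / 642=3.28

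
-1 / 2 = -0.50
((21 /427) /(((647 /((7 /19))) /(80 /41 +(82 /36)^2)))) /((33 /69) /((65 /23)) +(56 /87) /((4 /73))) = 0.00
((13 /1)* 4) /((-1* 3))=-52 /3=-17.33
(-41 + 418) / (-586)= -377 / 586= -0.64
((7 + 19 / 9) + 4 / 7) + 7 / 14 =1283 / 126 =10.18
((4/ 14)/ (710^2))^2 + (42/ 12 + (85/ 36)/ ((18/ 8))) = 1147115044941331/ 252147404722500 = 4.55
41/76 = 0.54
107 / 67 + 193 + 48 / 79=1033218 / 5293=195.20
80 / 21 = 3.81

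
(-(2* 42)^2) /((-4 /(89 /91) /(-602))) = -13501656 /13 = -1038588.92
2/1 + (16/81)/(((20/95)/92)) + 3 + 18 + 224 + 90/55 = 298447/891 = 334.96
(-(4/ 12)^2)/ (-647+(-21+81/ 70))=70/ 420111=0.00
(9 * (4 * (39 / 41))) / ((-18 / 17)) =-1326 / 41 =-32.34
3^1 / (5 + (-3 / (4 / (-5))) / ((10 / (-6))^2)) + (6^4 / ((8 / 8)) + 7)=165541 / 127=1303.47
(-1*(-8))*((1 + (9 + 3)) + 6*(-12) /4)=-40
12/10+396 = 397.20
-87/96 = -29/32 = -0.91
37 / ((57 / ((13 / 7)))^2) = 6253 / 159201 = 0.04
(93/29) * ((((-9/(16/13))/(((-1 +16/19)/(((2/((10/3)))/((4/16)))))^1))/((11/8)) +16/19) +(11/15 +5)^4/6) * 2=17763776116/10580625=1678.90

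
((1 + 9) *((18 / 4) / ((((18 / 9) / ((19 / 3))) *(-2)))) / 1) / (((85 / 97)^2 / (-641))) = 343776633 / 5780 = 59476.93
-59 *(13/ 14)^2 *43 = -428753/ 196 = -2187.52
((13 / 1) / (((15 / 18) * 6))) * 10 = 26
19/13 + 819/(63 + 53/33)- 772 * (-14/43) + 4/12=73108091/275028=265.82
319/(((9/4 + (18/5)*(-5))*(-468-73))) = 0.04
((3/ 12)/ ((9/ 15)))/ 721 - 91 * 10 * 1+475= -3763615/ 8652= -435.00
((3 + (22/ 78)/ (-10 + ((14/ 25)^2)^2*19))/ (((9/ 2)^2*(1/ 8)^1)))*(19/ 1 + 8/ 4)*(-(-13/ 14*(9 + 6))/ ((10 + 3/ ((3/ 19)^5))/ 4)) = 58773697120/ 1311253332419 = 0.04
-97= -97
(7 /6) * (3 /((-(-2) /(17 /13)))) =119 /52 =2.29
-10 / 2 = -5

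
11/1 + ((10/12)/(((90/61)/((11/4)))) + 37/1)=21407/432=49.55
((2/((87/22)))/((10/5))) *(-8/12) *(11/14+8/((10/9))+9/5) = -3014/1827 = -1.65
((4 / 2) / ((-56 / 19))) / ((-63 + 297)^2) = -19 / 1533168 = -0.00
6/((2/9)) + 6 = 33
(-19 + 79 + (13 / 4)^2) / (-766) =-0.09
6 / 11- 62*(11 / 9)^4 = -9945796 / 72171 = -137.81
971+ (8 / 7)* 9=6869 / 7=981.29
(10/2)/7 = 5/7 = 0.71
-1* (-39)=39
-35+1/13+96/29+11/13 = -11599/377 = -30.77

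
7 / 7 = 1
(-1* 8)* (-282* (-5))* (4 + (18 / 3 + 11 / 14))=-851640 / 7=-121662.86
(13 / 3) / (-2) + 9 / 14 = -32 / 21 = -1.52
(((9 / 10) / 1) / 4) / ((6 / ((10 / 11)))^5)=625 / 34787016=0.00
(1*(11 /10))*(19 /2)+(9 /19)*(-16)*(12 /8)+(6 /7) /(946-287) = -1607657 /1752940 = -0.92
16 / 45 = 0.36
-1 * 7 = -7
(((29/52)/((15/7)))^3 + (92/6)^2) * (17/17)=111580813427/474552000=235.13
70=70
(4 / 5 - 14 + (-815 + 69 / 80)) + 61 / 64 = -264443 / 320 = -826.38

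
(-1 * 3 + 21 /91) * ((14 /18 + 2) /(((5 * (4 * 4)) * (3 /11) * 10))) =-0.04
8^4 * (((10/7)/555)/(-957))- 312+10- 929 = -915366251/743589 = -1231.01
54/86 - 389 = -16700/43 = -388.37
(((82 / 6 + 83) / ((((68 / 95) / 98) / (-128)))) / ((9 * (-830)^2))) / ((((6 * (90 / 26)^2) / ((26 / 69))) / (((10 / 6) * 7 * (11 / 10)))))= -73078301296 / 3976358183775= -0.02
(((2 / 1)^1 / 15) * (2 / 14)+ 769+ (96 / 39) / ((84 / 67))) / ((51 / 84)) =1403188 / 1105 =1269.85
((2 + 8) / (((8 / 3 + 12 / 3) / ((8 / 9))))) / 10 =0.13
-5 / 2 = -2.50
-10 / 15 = -2 / 3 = -0.67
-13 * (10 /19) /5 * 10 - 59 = -1381 /19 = -72.68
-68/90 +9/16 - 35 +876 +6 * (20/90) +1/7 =842.28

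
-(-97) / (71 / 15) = 1455 / 71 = 20.49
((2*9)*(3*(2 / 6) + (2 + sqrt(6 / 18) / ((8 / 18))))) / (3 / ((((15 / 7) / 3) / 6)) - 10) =135*sqrt(3) / 152 + 135 / 38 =5.09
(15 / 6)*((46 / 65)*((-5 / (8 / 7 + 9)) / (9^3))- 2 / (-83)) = 3297520 / 55847961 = 0.06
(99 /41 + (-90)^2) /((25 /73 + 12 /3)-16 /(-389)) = 1848.35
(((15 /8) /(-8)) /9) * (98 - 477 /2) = 1405 /384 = 3.66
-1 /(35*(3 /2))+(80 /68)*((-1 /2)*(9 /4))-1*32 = -119033 /3570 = -33.34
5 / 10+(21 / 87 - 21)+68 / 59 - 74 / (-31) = -16.72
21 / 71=0.30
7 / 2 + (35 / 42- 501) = -1490 / 3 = -496.67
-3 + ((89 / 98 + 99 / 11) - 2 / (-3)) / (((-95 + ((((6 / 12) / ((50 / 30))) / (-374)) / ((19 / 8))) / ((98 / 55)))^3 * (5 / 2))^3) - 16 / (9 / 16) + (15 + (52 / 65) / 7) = -1262666460947014948781611985690947636864715690491411479800507 / 77321138257836257550554733108098340536162240966229491712000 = -16.33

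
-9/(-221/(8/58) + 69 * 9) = 36/3925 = 0.01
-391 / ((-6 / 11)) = 4301 / 6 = 716.83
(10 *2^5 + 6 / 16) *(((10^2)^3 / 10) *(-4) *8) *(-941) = 964713200000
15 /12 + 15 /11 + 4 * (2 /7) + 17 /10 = 8403 /1540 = 5.46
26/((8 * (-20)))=-13/80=-0.16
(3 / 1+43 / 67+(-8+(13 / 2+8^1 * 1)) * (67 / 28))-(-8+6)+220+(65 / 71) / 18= 578394575 / 2397528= 241.25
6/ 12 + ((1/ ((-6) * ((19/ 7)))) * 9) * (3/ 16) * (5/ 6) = 503/ 1216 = 0.41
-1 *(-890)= 890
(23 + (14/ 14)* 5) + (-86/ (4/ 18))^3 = -57960575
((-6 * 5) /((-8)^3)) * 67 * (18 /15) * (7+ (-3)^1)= 603 /32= 18.84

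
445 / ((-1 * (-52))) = 445 / 52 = 8.56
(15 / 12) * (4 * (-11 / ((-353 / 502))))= 27610 / 353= 78.22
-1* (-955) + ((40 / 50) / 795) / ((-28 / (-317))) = 26573192 / 27825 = 955.01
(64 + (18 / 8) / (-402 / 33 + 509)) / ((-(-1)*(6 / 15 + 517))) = 1399139 / 11310364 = 0.12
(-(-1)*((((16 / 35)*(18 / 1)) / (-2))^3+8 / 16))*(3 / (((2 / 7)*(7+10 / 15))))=-53361837 / 563500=-94.70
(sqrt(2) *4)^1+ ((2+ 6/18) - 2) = 1/3+ 4 *sqrt(2) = 5.99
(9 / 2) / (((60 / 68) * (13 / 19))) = 969 / 130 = 7.45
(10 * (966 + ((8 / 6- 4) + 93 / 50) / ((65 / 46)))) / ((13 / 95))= 178845746 / 2535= 70550.59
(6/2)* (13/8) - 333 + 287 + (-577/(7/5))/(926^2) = -493697577/12004664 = -41.13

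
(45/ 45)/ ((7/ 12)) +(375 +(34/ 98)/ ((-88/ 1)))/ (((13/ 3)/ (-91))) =-4849893/ 616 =-7873.20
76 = 76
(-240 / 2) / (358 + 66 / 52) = -3120 / 9341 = -0.33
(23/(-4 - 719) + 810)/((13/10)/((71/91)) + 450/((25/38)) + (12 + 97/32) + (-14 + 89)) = 1.04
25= 25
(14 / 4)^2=49 / 4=12.25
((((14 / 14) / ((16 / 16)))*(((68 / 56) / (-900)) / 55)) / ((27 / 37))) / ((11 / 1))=-629 / 205821000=-0.00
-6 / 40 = -3 / 20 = -0.15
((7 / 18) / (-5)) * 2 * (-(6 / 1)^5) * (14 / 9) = 9408 / 5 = 1881.60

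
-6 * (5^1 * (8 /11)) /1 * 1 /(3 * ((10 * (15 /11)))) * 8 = -64 /15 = -4.27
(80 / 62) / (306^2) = 10 / 725679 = 0.00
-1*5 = -5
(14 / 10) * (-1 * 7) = -49 / 5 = -9.80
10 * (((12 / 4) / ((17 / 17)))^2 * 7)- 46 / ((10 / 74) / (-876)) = 1494102 / 5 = 298820.40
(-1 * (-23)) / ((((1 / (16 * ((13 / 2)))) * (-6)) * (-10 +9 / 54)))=2392 / 59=40.54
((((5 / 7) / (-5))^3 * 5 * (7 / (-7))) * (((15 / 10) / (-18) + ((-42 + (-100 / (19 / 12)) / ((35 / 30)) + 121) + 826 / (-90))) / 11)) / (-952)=-33959 / 1563454368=-0.00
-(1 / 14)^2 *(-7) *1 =1 / 28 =0.04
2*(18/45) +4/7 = 48/35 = 1.37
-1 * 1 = -1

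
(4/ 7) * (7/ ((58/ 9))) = 18/ 29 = 0.62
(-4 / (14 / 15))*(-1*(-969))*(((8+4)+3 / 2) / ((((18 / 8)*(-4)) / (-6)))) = -261630 / 7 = -37375.71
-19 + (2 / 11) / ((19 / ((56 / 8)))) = -3957 / 209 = -18.93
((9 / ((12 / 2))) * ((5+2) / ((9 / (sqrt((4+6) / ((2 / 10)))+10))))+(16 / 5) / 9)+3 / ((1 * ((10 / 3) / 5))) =24.77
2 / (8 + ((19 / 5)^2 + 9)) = 25 / 393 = 0.06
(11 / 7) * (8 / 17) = 88 / 119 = 0.74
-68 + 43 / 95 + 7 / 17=-108424 / 1615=-67.14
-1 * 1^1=-1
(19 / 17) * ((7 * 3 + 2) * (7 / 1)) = 3059 / 17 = 179.94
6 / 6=1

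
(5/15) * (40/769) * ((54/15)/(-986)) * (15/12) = -30/379117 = -0.00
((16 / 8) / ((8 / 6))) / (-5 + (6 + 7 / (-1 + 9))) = 4 / 5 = 0.80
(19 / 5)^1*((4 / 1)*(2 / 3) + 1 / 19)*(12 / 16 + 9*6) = 2263 / 4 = 565.75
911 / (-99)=-911 / 99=-9.20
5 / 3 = 1.67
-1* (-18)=18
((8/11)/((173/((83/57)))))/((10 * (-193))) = -332/104674515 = -0.00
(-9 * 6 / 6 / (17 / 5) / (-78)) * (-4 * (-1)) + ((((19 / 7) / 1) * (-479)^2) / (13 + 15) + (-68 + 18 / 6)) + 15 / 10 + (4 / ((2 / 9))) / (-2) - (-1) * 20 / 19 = 22170.42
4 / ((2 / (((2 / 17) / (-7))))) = -0.03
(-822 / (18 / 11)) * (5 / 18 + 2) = -61787 / 54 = -1144.20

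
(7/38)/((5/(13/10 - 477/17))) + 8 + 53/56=3599773/452200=7.96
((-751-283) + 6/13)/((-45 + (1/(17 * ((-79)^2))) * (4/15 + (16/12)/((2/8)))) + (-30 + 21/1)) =3563798230/186200053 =19.14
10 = 10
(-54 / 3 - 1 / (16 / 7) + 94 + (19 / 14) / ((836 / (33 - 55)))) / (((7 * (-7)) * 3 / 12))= -8459 / 1372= -6.17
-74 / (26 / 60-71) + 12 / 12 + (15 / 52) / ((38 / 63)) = 10570477 / 4183192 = 2.53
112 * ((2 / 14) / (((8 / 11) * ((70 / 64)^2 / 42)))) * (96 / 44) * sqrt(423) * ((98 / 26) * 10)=12386304 * sqrt(47) / 65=1306403.42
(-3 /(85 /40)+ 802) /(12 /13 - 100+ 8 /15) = -1326975 /163336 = -8.12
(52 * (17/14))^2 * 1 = 195364/49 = 3987.02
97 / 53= 1.83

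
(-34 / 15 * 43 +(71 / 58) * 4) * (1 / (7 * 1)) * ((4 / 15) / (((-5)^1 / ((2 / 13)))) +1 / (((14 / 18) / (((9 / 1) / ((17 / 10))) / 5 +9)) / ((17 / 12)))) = -5033006717 / 20782125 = -242.18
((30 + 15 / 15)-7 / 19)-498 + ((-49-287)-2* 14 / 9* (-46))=-112904 / 171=-660.26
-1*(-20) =20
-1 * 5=-5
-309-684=-993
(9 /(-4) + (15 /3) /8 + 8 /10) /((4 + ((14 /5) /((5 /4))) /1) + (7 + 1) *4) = -165 /7648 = -0.02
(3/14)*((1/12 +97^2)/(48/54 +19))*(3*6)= 9145629/5012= 1824.75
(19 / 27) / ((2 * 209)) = 1 / 594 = 0.00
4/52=1/13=0.08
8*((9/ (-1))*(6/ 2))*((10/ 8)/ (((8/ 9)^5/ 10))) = -39858075/ 8192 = -4865.49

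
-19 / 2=-9.50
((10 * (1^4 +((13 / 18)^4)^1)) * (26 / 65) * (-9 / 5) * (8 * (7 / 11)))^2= 2174.10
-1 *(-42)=42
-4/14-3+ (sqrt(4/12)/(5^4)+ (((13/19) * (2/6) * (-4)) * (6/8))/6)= -2713/798+ sqrt(3)/1875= -3.40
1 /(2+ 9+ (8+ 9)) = 1 /28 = 0.04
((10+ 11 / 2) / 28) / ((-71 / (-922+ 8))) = 14167 / 1988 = 7.13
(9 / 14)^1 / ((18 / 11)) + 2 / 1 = 67 / 28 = 2.39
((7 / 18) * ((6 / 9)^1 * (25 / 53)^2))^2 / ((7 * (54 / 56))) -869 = -134962868744987 / 155308337523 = -869.00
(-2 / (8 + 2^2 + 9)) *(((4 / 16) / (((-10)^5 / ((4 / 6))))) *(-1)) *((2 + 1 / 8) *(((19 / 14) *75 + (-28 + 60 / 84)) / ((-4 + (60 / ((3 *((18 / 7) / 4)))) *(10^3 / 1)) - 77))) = -2533 / 3127835200000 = -0.00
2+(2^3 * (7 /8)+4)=13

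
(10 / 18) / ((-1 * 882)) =-5 / 7938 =-0.00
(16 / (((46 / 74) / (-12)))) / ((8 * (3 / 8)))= -2368 / 23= -102.96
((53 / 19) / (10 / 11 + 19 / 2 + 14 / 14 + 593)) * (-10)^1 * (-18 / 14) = 104940 / 1768501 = 0.06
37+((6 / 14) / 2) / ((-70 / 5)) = 7249 / 196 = 36.98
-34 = -34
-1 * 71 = -71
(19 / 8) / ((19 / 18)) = 9 / 4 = 2.25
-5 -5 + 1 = -9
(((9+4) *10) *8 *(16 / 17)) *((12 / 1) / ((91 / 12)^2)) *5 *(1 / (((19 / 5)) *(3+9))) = 4608000 / 205751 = 22.40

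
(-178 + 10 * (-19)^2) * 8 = 27456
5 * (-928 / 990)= -464 / 99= -4.69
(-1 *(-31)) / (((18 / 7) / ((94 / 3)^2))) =958706 / 81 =11835.88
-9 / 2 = -4.50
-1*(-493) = 493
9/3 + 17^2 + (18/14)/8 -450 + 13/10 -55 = -59231/280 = -211.54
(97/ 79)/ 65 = 97/ 5135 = 0.02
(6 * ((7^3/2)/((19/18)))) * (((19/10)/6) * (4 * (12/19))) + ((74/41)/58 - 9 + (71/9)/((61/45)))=5351829697/6890255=776.72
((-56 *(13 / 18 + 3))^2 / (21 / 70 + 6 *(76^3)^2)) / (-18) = -2513840 / 1204099267988061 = -0.00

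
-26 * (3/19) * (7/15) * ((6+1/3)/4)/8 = -0.38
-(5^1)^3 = -125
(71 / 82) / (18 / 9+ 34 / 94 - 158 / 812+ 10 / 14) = 677411 / 2254303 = 0.30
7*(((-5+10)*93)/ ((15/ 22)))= 4774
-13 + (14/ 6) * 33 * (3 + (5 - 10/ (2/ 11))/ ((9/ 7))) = -24988/ 9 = -2776.44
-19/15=-1.27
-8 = -8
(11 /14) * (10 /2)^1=55 /14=3.93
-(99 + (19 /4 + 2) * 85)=-2691 /4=-672.75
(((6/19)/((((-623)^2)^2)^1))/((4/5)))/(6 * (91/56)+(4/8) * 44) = 0.00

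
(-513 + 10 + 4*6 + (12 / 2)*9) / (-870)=85 / 174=0.49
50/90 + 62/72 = 17/12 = 1.42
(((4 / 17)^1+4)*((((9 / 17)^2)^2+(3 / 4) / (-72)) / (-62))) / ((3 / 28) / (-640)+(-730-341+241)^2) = -3671371200 / 543376047852849299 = -0.00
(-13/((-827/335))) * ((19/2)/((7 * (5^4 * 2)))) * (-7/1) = -16549/413500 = -0.04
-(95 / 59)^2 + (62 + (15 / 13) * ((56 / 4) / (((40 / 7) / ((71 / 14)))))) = 26697059 / 362024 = 73.74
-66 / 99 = -0.67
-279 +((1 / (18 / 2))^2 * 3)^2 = -203390 / 729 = -279.00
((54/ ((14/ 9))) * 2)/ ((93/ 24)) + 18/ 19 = 18.86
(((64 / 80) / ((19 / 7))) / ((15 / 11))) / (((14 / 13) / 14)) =4004 / 1425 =2.81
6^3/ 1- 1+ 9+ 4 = 228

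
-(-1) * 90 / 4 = 45 / 2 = 22.50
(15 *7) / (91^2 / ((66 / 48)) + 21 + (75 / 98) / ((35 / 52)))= 0.02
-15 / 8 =-1.88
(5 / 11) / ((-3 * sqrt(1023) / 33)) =-5 * sqrt(1023) / 1023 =-0.16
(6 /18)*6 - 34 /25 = 0.64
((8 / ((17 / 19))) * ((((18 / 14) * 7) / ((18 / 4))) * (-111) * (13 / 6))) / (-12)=18278 / 51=358.39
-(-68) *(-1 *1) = -68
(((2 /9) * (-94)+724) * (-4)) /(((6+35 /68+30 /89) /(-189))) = 3216952704 /41467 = 77578.62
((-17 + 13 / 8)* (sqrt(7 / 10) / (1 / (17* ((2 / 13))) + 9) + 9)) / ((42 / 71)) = -26199 / 112 - 49487* sqrt(70) / 178640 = -236.24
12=12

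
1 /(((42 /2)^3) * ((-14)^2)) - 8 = -14521247 /1815156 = -8.00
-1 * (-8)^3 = 512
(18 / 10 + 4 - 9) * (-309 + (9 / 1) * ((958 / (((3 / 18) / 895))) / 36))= -20572896 / 5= -4114579.20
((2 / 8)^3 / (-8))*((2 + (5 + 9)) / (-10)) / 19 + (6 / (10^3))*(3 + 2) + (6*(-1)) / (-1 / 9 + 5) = -400313 / 334400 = -1.20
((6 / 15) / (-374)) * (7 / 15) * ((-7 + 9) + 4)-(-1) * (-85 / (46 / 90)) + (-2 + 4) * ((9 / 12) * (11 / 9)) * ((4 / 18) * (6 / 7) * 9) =-122809829 / 752675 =-163.16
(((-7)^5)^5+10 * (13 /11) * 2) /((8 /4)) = -14751754816303613908617 /22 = -670534309831982450391.68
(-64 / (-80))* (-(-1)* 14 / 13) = 56 / 65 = 0.86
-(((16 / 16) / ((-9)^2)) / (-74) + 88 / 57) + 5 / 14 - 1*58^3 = -77772311272 / 398601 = -195113.19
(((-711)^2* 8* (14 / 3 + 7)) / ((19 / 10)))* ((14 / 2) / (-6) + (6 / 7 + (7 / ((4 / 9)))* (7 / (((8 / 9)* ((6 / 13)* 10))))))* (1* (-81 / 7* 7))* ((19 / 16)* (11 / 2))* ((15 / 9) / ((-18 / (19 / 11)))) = 28576095300675 / 512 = 55812686134.13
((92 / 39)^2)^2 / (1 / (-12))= -286557184 / 771147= -371.60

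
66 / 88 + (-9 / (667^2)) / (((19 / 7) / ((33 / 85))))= 2155478889 / 2873982940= 0.75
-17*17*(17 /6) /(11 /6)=-4913 /11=-446.64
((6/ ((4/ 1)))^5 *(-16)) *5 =-1215/ 2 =-607.50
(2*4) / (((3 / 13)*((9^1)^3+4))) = 104 / 2199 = 0.05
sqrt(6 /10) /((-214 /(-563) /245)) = 27587 * sqrt(15) /214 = 499.27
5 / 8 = 0.62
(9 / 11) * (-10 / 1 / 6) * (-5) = 6.82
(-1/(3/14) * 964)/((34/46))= -310408/51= -6086.43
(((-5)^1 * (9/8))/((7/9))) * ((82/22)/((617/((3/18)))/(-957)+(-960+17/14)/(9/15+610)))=18150085/3661892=4.96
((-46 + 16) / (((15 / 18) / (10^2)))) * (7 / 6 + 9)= -36600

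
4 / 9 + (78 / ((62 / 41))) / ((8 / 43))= 619805 / 2232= 277.69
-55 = -55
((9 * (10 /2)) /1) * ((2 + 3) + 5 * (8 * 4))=7425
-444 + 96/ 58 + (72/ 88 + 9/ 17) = -2391528/ 5423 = -441.00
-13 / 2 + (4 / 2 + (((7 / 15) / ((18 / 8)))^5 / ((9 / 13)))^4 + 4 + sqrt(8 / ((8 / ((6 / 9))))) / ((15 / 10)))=-26524390167583557350072831924946778265425805953 / 53048780335177137614686160322525215148925781250 + 2 * sqrt(6) / 9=0.04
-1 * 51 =-51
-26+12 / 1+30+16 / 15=256 / 15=17.07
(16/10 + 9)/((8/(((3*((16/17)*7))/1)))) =2226/85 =26.19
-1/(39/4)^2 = -16/1521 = -0.01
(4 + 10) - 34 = -20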